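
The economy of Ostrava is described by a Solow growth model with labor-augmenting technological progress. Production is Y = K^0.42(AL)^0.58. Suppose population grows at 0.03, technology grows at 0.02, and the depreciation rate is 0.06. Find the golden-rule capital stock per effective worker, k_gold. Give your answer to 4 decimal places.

k_gold ≈ 10.0740

Capital per effective worker breaks even when investment replaces (n + g + δ)·k; here n + g + δ = 0.11.
Setting f'(k) = n+g+δ gives 0.42·k^(0.42−1) = 0.11, hence k_gold = (0.42/0.11)^(1/0.58) ≈ 10.0740.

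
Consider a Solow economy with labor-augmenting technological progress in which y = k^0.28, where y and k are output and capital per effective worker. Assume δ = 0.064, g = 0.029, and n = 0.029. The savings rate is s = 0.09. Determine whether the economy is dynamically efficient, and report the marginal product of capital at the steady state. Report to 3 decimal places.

The effective depreciation rate is n + g + δ = 0.029 + 0.029 + 0.064 = 0.122.
Steady-state k*: s·k^0.28 = 0.122·k gives k* = (0.09/0.122)^(1/0.72) ≈ 0.6554.
MPK = 0.28·0.6554^(-0.72) ≈ 0.3796.
MPK > n+g+δ = 0.122, so the economy is dynamically efficient (under-saving).

dynamically efficient; MPK ≈ 0.380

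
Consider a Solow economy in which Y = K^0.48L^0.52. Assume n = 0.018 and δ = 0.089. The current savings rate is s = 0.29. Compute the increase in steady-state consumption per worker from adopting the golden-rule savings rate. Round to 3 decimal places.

Δc ≈ 0.296

Break-even investment rate: n + δ = 0.018 + 0.089 = 0.107.
Current steady state (s = 0.29): k* = (0.29/0.107)^(1/0.52) ≈ 6.8033, y* = 6.8033^0.48 ≈ 2.5102, c* = (1−0.29)·2.5102 ≈ 1.7822.
Setting f'(k) = n+δ gives 0.48·k^(0.48−1) = 0.107, hence k_gold = (0.48/0.107)^(1/0.52) ≈ 17.9297.
y_gold = 17.9297^0.48 ≈ 3.9968, c_gold = y_gold − 0.107·k_gold ≈ 2.0783.
Gain: Δc = 2.0783 − 1.7822 ≈ 0.2961.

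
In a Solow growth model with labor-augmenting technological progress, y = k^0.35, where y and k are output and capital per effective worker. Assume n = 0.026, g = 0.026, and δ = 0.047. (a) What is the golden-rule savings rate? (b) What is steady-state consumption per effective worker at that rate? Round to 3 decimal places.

The effective depreciation rate is n + g + δ = 0.026 + 0.026 + 0.047 = 0.099.
For Cobb-Douglas, s_gold equals capital's share: s_gold = 0.35.
Setting f'(k) = n+g+δ gives 0.35·k^(0.35−1) = 0.099, hence k_gold = (0.35/0.099)^(1/0.65) ≈ 6.9782.
y_gold = 6.9782^0.35 ≈ 1.9738; c_gold = (1−0.35)·y_gold ≈ 1.2830.

(a) s_gold = 0.350; (b) c_gold ≈ 1.283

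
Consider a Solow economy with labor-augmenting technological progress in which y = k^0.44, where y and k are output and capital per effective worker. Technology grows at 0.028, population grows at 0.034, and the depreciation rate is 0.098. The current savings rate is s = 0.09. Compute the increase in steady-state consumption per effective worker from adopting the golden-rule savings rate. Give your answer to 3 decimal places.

Δc ≈ 0.661

The effective depreciation rate is n + g + δ = 0.034 + 0.028 + 0.098 = 0.16.
Current steady state (s = 0.09): k* = (0.09/0.16)^(1/0.56) ≈ 0.3579, y* = 0.3579^0.44 ≈ 0.6363, c* = (1−0.09)·0.6363 ≈ 0.5790.
Golden rule sets MPK = n+g+δ: 0.44·k^(0.44−1) = 0.16, so k_gold = (0.44/0.16)^(1/0.56) ≈ 6.0887.
y_gold = 6.0887^0.44 ≈ 2.2141, c_gold = y_gold − 0.16·k_gold ≈ 1.2399.
Gain: Δc = 1.2399 − 0.5790 ≈ 0.6608.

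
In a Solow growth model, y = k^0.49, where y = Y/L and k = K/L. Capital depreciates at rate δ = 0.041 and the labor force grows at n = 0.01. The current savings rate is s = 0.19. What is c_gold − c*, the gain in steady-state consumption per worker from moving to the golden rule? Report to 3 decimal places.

Δc ≈ 1.618

Break-even investment rate: n + δ = 0.01 + 0.041 = 0.051.
Current steady state (s = 0.19): k* = (0.19/0.051)^(1/0.51) ≈ 13.1816, y* = 13.1816^0.49 ≈ 3.5382, c* = (1−0.19)·3.5382 ≈ 2.8660.
Maximizing c = f(k) − (n+δ)·k gives f'(k) = n+δ, i.e. 0.49·k^(0.49−1) = 0.051, so k_gold = (0.49/0.051)^(1/0.51) ≈ 84.4729.
y_gold = 84.4729^0.49 ≈ 8.7921, c_gold = y_gold − 0.051·k_gold ≈ 4.4840.
Gain: Δc = 4.4840 − 2.8660 ≈ 1.6180.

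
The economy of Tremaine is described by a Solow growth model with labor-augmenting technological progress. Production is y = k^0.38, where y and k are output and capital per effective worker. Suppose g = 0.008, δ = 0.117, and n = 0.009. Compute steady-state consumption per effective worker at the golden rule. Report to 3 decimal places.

Capital per effective worker breaks even when investment replaces (n + g + δ)·k; here n + g + δ = 0.134.
At the golden rule the marginal product of capital equals n+g+δ: 0.38·k^(0.38−1) = 0.134. Solving, k_gold = (0.38/0.134)^(1/0.62) ≈ 5.3719.
y_gold = 5.3719^0.38 ≈ 1.8943.
c_gold = y_gold − (n+g+δ)·k_gold = 1.8943 − 0.134·5.3719 ≈ 1.1745.

c_gold ≈ 1.174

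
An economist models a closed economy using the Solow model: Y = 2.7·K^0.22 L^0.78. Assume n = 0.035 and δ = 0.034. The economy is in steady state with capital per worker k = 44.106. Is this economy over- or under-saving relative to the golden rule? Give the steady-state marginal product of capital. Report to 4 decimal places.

n + δ = 0.035 + 0.034 = 0.069.
MPK = 0.22·2.7·k^(0.22−1) = 0.22·2.7·44.106^(-0.78) ≈ 0.0310.
MPK < 0.069, so the economy is dynamically inefficient (over-saving).

over-saving; MPK ≈ 0.0310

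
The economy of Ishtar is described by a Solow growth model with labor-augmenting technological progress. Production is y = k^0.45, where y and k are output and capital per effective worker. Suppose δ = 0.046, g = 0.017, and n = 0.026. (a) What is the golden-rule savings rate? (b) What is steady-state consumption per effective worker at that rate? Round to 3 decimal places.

(a) s_gold = 0.450; (b) c_gold ≈ 2.071

Capital per effective worker breaks even when investment replaces (n + g + δ)·k; here n + g + δ = 0.089.
For Cobb-Douglas, s_gold equals capital's share: s_gold = 0.45.
Maximizing c = f(k) − (n+g+δ)·k gives f'(k) = n+g+δ, i.e. 0.45·k^(0.45−1) = 0.089, so k_gold = (0.45/0.089)^(1/0.55) ≈ 19.0405.
y_gold = 19.0405^0.45 ≈ 3.7658; c_gold = (1−0.45)·y_gold ≈ 2.0712.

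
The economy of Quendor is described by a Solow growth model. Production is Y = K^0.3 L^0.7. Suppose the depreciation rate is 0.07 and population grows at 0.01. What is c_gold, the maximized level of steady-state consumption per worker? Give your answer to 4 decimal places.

c_gold ≈ 1.2334

n + δ = 0.01 + 0.07 = 0.08.
Maximizing c = f(k) − (n+δ)·k gives f'(k) = n+δ, i.e. 0.3·k^(0.3−1) = 0.08, so k_gold = (0.3/0.08)^(1/0.7) ≈ 6.6076.
y_gold = 6.6076^0.3 ≈ 1.7620.
c_gold = y_gold − (n+δ)·k_gold = 1.7620 − 0.08·6.6076 ≈ 1.2334.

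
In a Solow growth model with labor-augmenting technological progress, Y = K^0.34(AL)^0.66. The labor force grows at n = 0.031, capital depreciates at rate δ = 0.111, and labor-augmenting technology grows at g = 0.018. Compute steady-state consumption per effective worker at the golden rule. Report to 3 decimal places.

n + g + δ = 0.031 + 0.018 + 0.111 = 0.16.
At the golden rule the marginal product of capital equals n+g+δ: 0.34·k^(0.34−1) = 0.16. Solving, k_gold = (0.34/0.16)^(1/0.66) ≈ 3.1333.
y_gold = 3.1333^0.34 ≈ 1.4745.
c_gold = y_gold − (n+g+δ)·k_gold = 1.4745 − 0.16·3.1333 ≈ 0.9732.

c_gold ≈ 0.973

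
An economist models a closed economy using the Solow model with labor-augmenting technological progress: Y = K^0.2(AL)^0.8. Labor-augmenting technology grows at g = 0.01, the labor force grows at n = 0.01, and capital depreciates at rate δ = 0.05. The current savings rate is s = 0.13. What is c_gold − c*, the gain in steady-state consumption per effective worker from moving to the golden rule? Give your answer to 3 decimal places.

Δc ≈ 0.024

The effective depreciation rate is n + g + δ = 0.01 + 0.01 + 0.05 = 0.07.
Current steady state (s = 0.13): k* = (0.13/0.07)^(1/0.8) ≈ 2.1680, y* = 2.1680^0.2 ≈ 1.1674, c* = (1−0.13)·1.1674 ≈ 1.0156.
At the golden rule the marginal product of capital equals n+g+δ: 0.2·k^(0.2−1) = 0.07. Solving, k_gold = (0.2/0.07)^(1/0.8) ≈ 3.7146.
y_gold = 3.7146^0.2 ≈ 1.3001, c_gold = y_gold − 0.07·k_gold ≈ 1.0401.
Gain: Δc = 1.0401 − 1.0156 ≈ 0.0245.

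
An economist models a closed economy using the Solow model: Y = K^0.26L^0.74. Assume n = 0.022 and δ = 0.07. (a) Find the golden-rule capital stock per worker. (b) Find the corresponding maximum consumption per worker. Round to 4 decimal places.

(a) k_gold ≈ 4.0711; (b) c_gold ≈ 1.0660

n + δ = 0.022 + 0.07 = 0.092.
Setting f'(k) = n+δ gives 0.26·k^(0.26−1) = 0.092, hence k_gold = (0.26/0.092)^(1/0.74) ≈ 4.0711.
y_gold = 4.0711^0.26 ≈ 1.4405; c_gold = y_gold − 0.092·k_gold ≈ 1.0660.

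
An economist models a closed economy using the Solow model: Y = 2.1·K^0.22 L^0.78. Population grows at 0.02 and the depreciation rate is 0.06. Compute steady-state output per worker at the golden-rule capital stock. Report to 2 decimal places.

Break-even investment rate: n + δ = 0.02 + 0.06 = 0.08.
At the golden rule the marginal product of capital equals n+δ: 0.22·2.1·k^(0.22−1) = 0.08. Solving, k_gold = (0.22·2.1/0.08)^(1/0.78) ≈ 9.4700.
Output: y_gold = 2.1·k_gold^0.22 = 2.1·9.4700^0.22 ≈ 3.4436.

y_gold ≈ 3.44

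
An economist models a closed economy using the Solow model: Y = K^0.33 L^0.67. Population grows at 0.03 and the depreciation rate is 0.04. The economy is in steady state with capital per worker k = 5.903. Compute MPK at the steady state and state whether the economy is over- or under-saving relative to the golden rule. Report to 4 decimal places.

Break-even investment rate: n + δ = 0.03 + 0.04 = 0.07.
MPK = 0.33·k^(0.33−1) = 0.33·5.903^(-0.67) ≈ 0.1004.
MPK > 0.07, so the economy is dynamically efficient (under-saving).

under-saving; MPK ≈ 0.1004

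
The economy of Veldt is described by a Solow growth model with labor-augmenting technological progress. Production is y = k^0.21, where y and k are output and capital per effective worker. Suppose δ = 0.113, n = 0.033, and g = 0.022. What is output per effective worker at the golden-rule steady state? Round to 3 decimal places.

y_gold ≈ 1.061

Break-even investment rate: n + g + δ = 0.033 + 0.022 + 0.113 = 0.168.
At the golden rule the marginal product of capital equals n+g+δ: 0.21·k^(0.21−1) = 0.168. Solving, k_gold = (0.21/0.168)^(1/0.79) ≈ 1.3264.
Output: y_gold = k_gold^0.21 = 1.3264^0.21 ≈ 1.0611.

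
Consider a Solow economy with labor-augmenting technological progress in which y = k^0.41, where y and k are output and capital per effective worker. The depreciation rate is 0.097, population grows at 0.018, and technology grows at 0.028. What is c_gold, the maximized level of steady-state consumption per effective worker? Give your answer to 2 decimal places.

c_gold ≈ 1.23

n + g + δ = 0.018 + 0.028 + 0.097 = 0.143.
Setting f'(k) = n+g+δ gives 0.41·k^(0.41−1) = 0.143, hence k_gold = (0.41/0.143)^(1/0.59) ≈ 5.9612.
y_gold = 5.9612^0.41 ≈ 2.0792.
c_gold = y_gold − (n+g+δ)·k_gold = 2.0792 − 0.143·5.9612 ≈ 1.2267.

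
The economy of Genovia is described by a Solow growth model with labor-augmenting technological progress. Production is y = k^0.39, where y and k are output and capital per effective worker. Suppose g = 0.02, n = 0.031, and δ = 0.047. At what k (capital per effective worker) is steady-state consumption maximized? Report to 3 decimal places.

k_gold ≈ 9.624

n + g + δ = 0.031 + 0.02 + 0.047 = 0.098.
Golden rule sets MPK = n+g+δ: 0.39·k^(0.39−1) = 0.098, so k_gold = (0.39/0.098)^(1/0.61) ≈ 9.6237.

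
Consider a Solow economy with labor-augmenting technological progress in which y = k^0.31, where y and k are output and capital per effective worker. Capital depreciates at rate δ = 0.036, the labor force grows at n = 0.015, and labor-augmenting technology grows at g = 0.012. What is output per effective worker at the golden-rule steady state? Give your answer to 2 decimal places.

n + g + δ = 0.015 + 0.012 + 0.036 = 0.063.
Maximizing c = f(k) − (n+g+δ)·k gives f'(k) = n+g+δ, i.e. 0.31·k^(0.31−1) = 0.063, so k_gold = (0.31/0.063)^(1/0.69) ≈ 10.0677.
Output: y_gold = k_gold^0.31 = 10.0677^0.31 ≈ 2.0460.

y_gold ≈ 2.05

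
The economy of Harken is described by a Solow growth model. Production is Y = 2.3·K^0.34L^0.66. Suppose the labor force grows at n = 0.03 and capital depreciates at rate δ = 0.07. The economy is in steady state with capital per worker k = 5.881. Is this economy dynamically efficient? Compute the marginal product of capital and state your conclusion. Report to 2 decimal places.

dynamically efficient; MPK ≈ 0.24

Capital per worker breaks even when investment replaces (n + δ)·k; here n + δ = 0.1.
MPK = 0.34·2.3·k^(0.34−1) = 0.34·2.3·5.881^(-0.66) ≈ 0.2429.
MPK > 0.1, so the economy is dynamically efficient (under-saving).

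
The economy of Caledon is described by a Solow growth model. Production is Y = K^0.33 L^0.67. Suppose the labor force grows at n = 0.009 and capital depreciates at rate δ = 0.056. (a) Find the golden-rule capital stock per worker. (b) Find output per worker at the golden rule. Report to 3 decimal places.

(a) k_gold ≈ 11.301; (b) y_gold ≈ 2.226

The effective depreciation rate is n + δ = 0.009 + 0.056 = 0.065.
At the golden rule the marginal product of capital equals n+δ: 0.33·k^(0.33−1) = 0.065. Solving, k_gold = (0.33/0.065)^(1/0.67) ≈ 11.3015.
y_gold = 11.3015^0.33 ≈ 2.2260.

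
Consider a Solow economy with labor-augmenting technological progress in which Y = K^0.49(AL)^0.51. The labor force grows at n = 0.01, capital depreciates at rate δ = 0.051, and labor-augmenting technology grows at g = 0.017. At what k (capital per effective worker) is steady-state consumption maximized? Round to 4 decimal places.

n + g + δ = 0.01 + 0.017 + 0.051 = 0.078.
At the golden rule the marginal product of capital equals n+g+δ: 0.49·k^(0.49−1) = 0.078. Solving, k_gold = (0.49/0.078)^(1/0.51) ≈ 36.7202.

k_gold ≈ 36.7202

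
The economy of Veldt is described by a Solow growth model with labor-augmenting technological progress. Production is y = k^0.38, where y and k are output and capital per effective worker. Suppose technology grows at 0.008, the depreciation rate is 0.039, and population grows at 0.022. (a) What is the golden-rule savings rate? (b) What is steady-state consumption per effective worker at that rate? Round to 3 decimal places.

The effective depreciation rate is n + g + δ = 0.022 + 0.008 + 0.039 = 0.069.
For Cobb-Douglas, s_gold equals capital's share: s_gold = 0.38.
Golden rule sets MPK = n+g+δ: 0.38·k^(0.38−1) = 0.069, so k_gold = (0.38/0.069)^(1/0.62) ≈ 15.6695.
y_gold = 15.6695^0.38 ≈ 2.8453; c_gold = (1−0.38)·y_gold ≈ 1.7641.

(a) s_gold = 0.380; (b) c_gold ≈ 1.764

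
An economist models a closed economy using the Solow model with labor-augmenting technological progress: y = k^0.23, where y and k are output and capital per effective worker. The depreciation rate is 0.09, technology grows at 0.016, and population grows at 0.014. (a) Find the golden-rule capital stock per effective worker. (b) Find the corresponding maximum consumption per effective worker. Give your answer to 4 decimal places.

Capital per effective worker breaks even when investment replaces (n + g + δ)·k; here n + g + δ = 0.12.
Maximizing c = f(k) − (n+g+δ)·k gives f'(k) = n+g+δ, i.e. 0.23·k^(0.23−1) = 0.12, so k_gold = (0.23/0.12)^(1/0.77) ≈ 2.3278.
y_gold = 2.3278^0.23 ≈ 1.2145; c_gold = y_gold − 0.12·k_gold ≈ 0.9352.

(a) k_gold ≈ 2.3278; (b) c_gold ≈ 0.9352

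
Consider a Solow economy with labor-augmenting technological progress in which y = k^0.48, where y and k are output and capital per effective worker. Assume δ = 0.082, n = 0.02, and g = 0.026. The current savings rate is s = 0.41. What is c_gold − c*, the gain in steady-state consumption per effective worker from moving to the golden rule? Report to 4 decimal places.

Δc ≈ 0.0335

n + g + δ = 0.02 + 0.026 + 0.082 = 0.128.
Current steady state (s = 0.41): k* = (0.41/0.128)^(1/0.52) ≈ 9.3812, y* = 9.3812^0.48 ≈ 2.9288, c* = (1−0.41)·2.9288 ≈ 1.7280.
At the golden rule the marginal product of capital equals n+g+δ: 0.48·k^(0.48−1) = 0.128. Solving, k_gold = (0.48/0.128)^(1/0.52) ≈ 12.7030.
y_gold = 12.7030^0.48 ≈ 3.3875, c_gold = y_gold − 0.128·k_gold ≈ 1.7615.
Gain: Δc = 1.7615 − 1.7280 ≈ 0.0335.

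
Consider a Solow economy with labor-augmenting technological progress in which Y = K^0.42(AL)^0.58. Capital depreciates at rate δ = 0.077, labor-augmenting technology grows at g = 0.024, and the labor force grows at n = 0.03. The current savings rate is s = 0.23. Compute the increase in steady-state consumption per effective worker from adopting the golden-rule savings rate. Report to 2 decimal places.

The effective depreciation rate is n + g + δ = 0.03 + 0.024 + 0.077 = 0.131.
Current steady state (s = 0.23): k* = (0.23/0.131)^(1/0.58) ≈ 2.6392, y* = 2.6392^0.42 ≈ 1.5032, c* = (1−0.23)·1.5032 ≈ 1.1575.
Setting f'(k) = n+g+δ gives 0.42·k^(0.42−1) = 0.131, hence k_gold = (0.42/0.131)^(1/0.58) ≈ 7.4538.
y_gold = 7.4538^0.42 ≈ 2.3249, c_gold = y_gold − 0.131·k_gold ≈ 1.3484.
Gain: Δc = 1.3484 − 1.1575 ≈ 0.1909.

Δc ≈ 0.19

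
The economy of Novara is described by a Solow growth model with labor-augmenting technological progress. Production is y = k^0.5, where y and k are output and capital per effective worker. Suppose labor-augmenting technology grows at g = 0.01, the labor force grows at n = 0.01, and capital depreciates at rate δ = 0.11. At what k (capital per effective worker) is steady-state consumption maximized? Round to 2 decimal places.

k_gold ≈ 14.79

The effective depreciation rate is n + g + δ = 0.01 + 0.01 + 0.11 = 0.13.
Setting f'(k) = n+g+δ gives 0.5·k^(0.5−1) = 0.13, hence k_gold = (0.5/0.13)^(1/0.5) ≈ 14.7929.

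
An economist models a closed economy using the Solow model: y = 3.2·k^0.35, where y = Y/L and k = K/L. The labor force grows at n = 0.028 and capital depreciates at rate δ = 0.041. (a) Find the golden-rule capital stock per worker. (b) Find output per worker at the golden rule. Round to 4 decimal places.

The effective depreciation rate is n + δ = 0.028 + 0.041 = 0.069.
Maximizing c = f(k) − (n+δ)·k gives f'(k) = n+δ, i.e. 0.35·3.2·k^(0.35−1) = 0.069, so k_gold = (0.35·3.2/0.069)^(1/0.65) ≈ 72.7958.
y_gold = 3.2·72.7958^0.35 ≈ 14.3512.

(a) k_gold ≈ 72.7958; (b) y_gold ≈ 14.3512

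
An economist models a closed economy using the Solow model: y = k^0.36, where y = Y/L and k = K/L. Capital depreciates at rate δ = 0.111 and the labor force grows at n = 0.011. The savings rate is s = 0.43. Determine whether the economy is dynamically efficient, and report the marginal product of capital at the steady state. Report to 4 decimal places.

Capital per worker breaks even when investment replaces (n + δ)·k; here n + δ = 0.122.
Steady-state k*: s·k^0.36 = 0.122·k gives k* = (0.43/0.122)^(1/0.64) ≈ 7.1591.
MPK = 0.36·7.1591^(-0.64) ≈ 0.1021.
MPK < n+δ = 0.122, so the economy is dynamically inefficient (over-saving).

dynamically inefficient; MPK ≈ 0.1021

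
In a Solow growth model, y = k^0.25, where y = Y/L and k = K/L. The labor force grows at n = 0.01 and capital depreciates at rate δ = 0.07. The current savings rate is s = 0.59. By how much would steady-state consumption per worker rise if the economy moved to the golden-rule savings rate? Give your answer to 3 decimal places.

Break-even investment rate: n + δ = 0.01 + 0.07 = 0.08.
Current steady state (s = 0.59): k* = (0.59/0.08)^(1/0.75) ≈ 14.3554, y* = 14.3554^0.25 ≈ 1.9465, c* = (1−0.59)·1.9465 ≈ 0.7981.
Golden rule sets MPK = n+δ: 0.25·k^(0.25−1) = 0.08, so k_gold = (0.25/0.08)^(1/0.75) ≈ 4.5688.
y_gold = 4.5688^0.25 ≈ 1.4620, c_gold = y_gold − 0.08·k_gold ≈ 1.0965.
Gain: Δc = 1.0965 − 0.7981 ≈ 0.2984.

Δc ≈ 0.298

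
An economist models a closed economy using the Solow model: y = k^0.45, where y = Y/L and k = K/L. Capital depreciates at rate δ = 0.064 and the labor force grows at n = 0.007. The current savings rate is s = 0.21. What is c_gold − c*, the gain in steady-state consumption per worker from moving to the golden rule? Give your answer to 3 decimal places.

Δc ≈ 0.573

Break-even investment rate: n + δ = 0.007 + 0.064 = 0.071.
Current steady state (s = 0.21): k* = (0.21/0.071)^(1/0.55) ≈ 7.1828, y* = 7.1828^0.45 ≈ 2.4285, c* = (1−0.21)·2.4285 ≈ 1.9185.
At the golden rule the marginal product of capital equals n+δ: 0.45·k^(0.45−1) = 0.071. Solving, k_gold = (0.45/0.071)^(1/0.55) ≈ 28.7143.
y_gold = 28.7143^0.45 ≈ 4.5305, c_gold = y_gold − 0.071·k_gold ≈ 2.4918.
Gain: Δc = 2.4918 − 1.9185 ≈ 0.5733.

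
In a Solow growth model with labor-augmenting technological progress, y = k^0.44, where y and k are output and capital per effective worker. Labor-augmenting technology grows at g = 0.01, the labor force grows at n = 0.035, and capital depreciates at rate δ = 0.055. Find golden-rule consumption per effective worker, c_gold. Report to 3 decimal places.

c_gold ≈ 1.794

n + g + δ = 0.035 + 0.01 + 0.055 = 0.1.
Setting f'(k) = n+g+δ gives 0.44·k^(0.44−1) = 0.1, hence k_gold = (0.44/0.1)^(1/0.56) ≈ 14.0936.
y_gold = 14.0936^0.44 ≈ 3.2031.
c_gold = y_gold − (n+g+δ)·k_gold = 3.2031 − 0.1·14.0936 ≈ 1.7937.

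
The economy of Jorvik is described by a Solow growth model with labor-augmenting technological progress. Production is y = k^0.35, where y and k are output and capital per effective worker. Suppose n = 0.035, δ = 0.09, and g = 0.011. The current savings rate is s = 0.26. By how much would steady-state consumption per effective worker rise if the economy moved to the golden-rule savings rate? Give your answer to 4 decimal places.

n + g + δ = 0.035 + 0.011 + 0.09 = 0.136.
Current steady state (s = 0.26): k* = (0.26/0.136)^(1/0.65) ≈ 2.7100, y* = 2.7100^0.35 ≈ 1.4176, c* = (1−0.26)·1.4176 ≈ 1.0490.
Maximizing c = f(k) − (n+g+δ)·k gives f'(k) = n+g+δ, i.e. 0.35·k^(0.35−1) = 0.136, so k_gold = (0.35/0.136)^(1/0.65) ≈ 4.2814.
y_gold = 4.2814^0.35 ≈ 1.6636, c_gold = y_gold − 0.136·k_gold ≈ 1.0814.
Gain: Δc = 1.0814 − 1.0490 ≈ 0.0324.

Δc ≈ 0.0324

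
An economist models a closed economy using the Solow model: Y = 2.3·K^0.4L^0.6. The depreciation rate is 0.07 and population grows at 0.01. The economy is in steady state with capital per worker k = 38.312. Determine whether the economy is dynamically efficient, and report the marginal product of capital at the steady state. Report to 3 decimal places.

dynamically efficient; MPK ≈ 0.103

Break-even investment rate: n + δ = 0.01 + 0.07 = 0.08.
MPK = 0.4·2.3·k^(0.4−1) = 0.4·2.3·38.312^(-0.6) ≈ 0.1032.
MPK > 0.08, so the economy is dynamically efficient (under-saving).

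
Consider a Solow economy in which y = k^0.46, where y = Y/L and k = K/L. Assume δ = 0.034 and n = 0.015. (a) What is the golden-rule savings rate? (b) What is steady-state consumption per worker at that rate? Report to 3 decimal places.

Capital per worker breaks even when investment replaces (n + δ)·k; here n + δ = 0.049.
For Cobb-Douglas, s_gold equals capital's share: s_gold = 0.46.
Maximizing c = f(k) − (n+δ)·k gives f'(k) = n+δ, i.e. 0.46·k^(0.46−1) = 0.049, so k_gold = (0.46/0.049)^(1/0.54) ≈ 63.2471.
y_gold = 63.2471^0.46 ≈ 6.7372; c_gold = (1−0.46)·y_gold ≈ 3.6381.

(a) s_gold = 0.460; (b) c_gold ≈ 3.638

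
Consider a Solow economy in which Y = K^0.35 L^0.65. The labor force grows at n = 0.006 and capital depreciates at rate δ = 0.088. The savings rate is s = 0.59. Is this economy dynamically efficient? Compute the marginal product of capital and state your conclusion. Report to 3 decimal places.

The effective depreciation rate is n + δ = 0.006 + 0.088 = 0.094.
Steady-state k*: s·k^0.35 = 0.094·k gives k* = (0.59/0.094)^(1/0.65) ≈ 16.8759.
MPK = 0.35·16.8759^(-0.65) ≈ 0.0558.
MPK < n+δ = 0.094, so the economy is dynamically inefficient (over-saving).

dynamically inefficient; MPK ≈ 0.056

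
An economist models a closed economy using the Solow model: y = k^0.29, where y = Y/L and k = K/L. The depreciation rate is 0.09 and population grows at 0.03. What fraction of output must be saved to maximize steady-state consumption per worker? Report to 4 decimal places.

n + δ = 0.03 + 0.09 = 0.12.
At the golden rule MPK = n+δ, and in any Cobb-Douglas steady state s = (n+δ)·k/y = MPK·k/y = capital's share 0.29.

s_gold = 0.2900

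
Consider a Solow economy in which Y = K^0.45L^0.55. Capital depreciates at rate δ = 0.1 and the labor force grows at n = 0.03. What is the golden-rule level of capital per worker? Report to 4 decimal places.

k_gold ≈ 9.5607

Capital per worker breaks even when investment replaces (n + δ)·k; here n + δ = 0.13.
Golden rule sets MPK = n+δ: 0.45·k^(0.45−1) = 0.13, so k_gold = (0.45/0.13)^(1/0.55) ≈ 9.5607.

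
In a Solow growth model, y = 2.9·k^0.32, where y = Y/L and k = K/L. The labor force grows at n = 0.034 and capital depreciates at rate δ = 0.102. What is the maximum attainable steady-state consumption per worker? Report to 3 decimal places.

n + δ = 0.034 + 0.102 = 0.136.
Maximizing c = f(k) − (n+δ)·k gives f'(k) = n+δ, i.e. 0.32·2.9·k^(0.32−1) = 0.136, so k_gold = (0.32·2.9/0.136)^(1/0.68) ≈ 16.8455.
y_gold = 2.9·16.8455^0.32 ≈ 7.1593.
c_gold = y_gold − (n+δ)·k_gold = 7.1593 − 0.136·16.8455 ≈ 4.8683.

c_gold ≈ 4.868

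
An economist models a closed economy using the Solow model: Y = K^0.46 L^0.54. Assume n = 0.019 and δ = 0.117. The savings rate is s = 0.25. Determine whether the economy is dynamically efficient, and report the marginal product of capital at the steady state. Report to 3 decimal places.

Break-even investment rate: n + δ = 0.019 + 0.117 = 0.136.
Steady-state k*: s·k^0.46 = 0.136·k gives k* = (0.25/0.136)^(1/0.54) ≈ 3.0877.
MPK = 0.46·3.0877^(-0.54) ≈ 0.2502.
MPK > n+δ = 0.136, so the economy is dynamically efficient (under-saving).

dynamically efficient; MPK ≈ 0.250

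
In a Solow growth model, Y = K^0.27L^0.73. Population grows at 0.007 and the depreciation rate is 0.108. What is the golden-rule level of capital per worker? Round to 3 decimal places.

n + δ = 0.007 + 0.108 = 0.115.
Setting f'(k) = n+δ gives 0.27·k^(0.27−1) = 0.115, hence k_gold = (0.27/0.115)^(1/0.73) ≈ 3.2193.

k_gold ≈ 3.219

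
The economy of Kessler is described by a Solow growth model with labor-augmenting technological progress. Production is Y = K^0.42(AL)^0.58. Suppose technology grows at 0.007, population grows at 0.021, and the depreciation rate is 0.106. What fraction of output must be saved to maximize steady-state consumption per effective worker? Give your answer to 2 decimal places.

s_gold = 0.42

The effective depreciation rate is n + g + δ = 0.021 + 0.007 + 0.106 = 0.134.
At the golden rule MPK = n+g+δ, and in any Cobb-Douglas steady state s = (n+g+δ)·k/y = MPK·k/y = capital's share 0.42.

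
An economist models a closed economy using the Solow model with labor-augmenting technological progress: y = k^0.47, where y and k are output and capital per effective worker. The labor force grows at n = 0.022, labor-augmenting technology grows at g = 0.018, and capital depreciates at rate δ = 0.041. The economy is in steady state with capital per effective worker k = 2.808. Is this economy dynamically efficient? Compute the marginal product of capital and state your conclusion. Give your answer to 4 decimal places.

n + g + δ = 0.022 + 0.018 + 0.041 = 0.081.
MPK = 0.47·k^(0.47−1) = 0.47·2.808^(-0.53) ≈ 0.2719.
MPK > 0.081, so the economy is dynamically efficient (under-saving).

dynamically efficient; MPK ≈ 0.2719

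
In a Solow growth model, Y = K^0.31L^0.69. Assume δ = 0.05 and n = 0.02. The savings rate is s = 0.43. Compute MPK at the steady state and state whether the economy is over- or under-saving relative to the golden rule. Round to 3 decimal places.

over-saving; MPK ≈ 0.050

The effective depreciation rate is n + δ = 0.02 + 0.05 = 0.07.
Steady-state k*: s·k^0.31 = 0.07·k gives k* = (0.43/0.07)^(1/0.69) ≈ 13.8856.
MPK = 0.31·13.8856^(-0.69) ≈ 0.0505.
MPK < n+δ = 0.07, so the economy is dynamically inefficient (over-saving).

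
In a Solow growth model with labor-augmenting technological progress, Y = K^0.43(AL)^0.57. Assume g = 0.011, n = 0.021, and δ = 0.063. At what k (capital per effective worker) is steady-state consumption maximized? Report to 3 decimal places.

k_gold ≈ 14.139

Capital per effective worker breaks even when investment replaces (n + g + δ)·k; here n + g + δ = 0.095.
Maximizing c = f(k) − (n+g+δ)·k gives f'(k) = n+g+δ, i.e. 0.43·k^(0.43−1) = 0.095, so k_gold = (0.43/0.095)^(1/0.57) ≈ 14.1394.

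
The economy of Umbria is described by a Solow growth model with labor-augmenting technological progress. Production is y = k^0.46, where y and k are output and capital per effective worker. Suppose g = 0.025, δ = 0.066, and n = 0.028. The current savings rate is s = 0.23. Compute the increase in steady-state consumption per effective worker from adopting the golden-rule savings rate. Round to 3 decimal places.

Capital per effective worker breaks even when investment replaces (n + g + δ)·k; here n + g + δ = 0.119.
Current steady state (s = 0.23): k* = (0.23/0.119)^(1/0.54) ≈ 3.3882, y* = 3.3882^0.46 ≈ 1.7530, c* = (1−0.23)·1.7530 ≈ 1.3498.
At the golden rule the marginal product of capital equals n+g+δ: 0.46·k^(0.46−1) = 0.119. Solving, k_gold = (0.46/0.119)^(1/0.54) ≈ 12.2300.
y_gold = 12.2300^0.46 ≈ 3.1639, c_gold = y_gold − 0.119·k_gold ≈ 1.7085.
Gain: Δc = 1.7085 − 1.3498 ≈ 0.3587.

Δc ≈ 0.359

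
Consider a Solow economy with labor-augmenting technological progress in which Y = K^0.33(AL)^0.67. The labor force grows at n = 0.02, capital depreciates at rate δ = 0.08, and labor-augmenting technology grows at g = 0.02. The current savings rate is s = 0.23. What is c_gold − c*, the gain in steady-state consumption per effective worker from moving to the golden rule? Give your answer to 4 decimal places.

Δc ≈ 0.0419

Capital per effective worker breaks even when investment replaces (n + g + δ)·k; here n + g + δ = 0.12.
Current steady state (s = 0.23): k* = (0.23/0.12)^(1/0.67) ≈ 2.6407, y* = 2.6407^0.33 ≈ 1.3777, c* = (1−0.23)·1.3777 ≈ 1.0609.
Maximizing c = f(k) − (n+g+δ)·k gives f'(k) = n+g+δ, i.e. 0.33·k^(0.33−1) = 0.12, so k_gold = (0.33/0.12)^(1/0.67) ≈ 4.5261.
y_gold = 4.5261^0.33 ≈ 1.6458, c_gold = y_gold − 0.12·k_gold ≈ 1.1027.
Gain: Δc = 1.1027 − 1.0609 ≈ 0.0419.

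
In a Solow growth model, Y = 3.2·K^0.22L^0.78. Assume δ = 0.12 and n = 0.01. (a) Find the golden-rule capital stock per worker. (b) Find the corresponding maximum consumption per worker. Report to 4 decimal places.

n + δ = 0.01 + 0.12 = 0.13.
Setting f'(k) = n+δ gives 0.22·3.2·k^(0.22−1) = 0.13, hence k_gold = (0.22·3.2/0.13)^(1/0.78) ≈ 8.7207.
y_gold = 3.2·8.7207^0.22 ≈ 5.1531; c_gold = y_gold − 0.13·k_gold ≈ 4.0194.

(a) k_gold ≈ 8.7207; (b) c_gold ≈ 4.0194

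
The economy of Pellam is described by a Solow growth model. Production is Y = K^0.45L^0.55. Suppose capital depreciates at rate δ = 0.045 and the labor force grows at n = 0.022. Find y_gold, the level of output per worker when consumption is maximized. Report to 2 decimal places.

y_gold ≈ 4.75

n + δ = 0.022 + 0.045 = 0.067.
At the golden rule the marginal product of capital equals n+δ: 0.45·k^(0.45−1) = 0.067. Solving, k_gold = (0.45/0.067)^(1/0.55) ≈ 31.9071.
Output: y_gold = k_gold^0.45 = 31.9071^0.45 ≈ 4.7506.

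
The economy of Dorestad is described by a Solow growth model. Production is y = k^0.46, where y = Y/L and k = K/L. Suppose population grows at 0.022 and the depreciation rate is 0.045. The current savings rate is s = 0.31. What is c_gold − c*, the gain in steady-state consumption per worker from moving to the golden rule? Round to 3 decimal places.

Δc ≈ 0.243

Break-even investment rate: n + δ = 0.022 + 0.045 = 0.067.
Current steady state (s = 0.31): k* = (0.31/0.067)^(1/0.54) ≈ 17.0613, y* = 17.0613^0.46 ≈ 3.6874, c* = (1−0.31)·3.6874 ≈ 2.5443.
At the golden rule the marginal product of capital equals n+δ: 0.46·k^(0.46−1) = 0.067. Solving, k_gold = (0.46/0.067)^(1/0.54) ≈ 35.4334.
y_gold = 35.4334^0.46 ≈ 5.1610, c_gold = y_gold − 0.067·k_gold ≈ 2.7869.
Gain: Δc = 2.7869 − 2.5443 ≈ 0.2426.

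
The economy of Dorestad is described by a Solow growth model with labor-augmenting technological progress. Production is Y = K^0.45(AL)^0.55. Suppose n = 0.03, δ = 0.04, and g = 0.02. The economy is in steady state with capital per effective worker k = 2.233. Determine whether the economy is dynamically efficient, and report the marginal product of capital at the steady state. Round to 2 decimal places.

Capital per effective worker breaks even when investment replaces (n + g + δ)·k; here n + g + δ = 0.09.
MPK = 0.45·k^(0.45−1) = 0.45·2.233^(-0.55) ≈ 0.2893.
MPK > 0.09, so the economy is dynamically efficient (under-saving).

dynamically efficient; MPK ≈ 0.29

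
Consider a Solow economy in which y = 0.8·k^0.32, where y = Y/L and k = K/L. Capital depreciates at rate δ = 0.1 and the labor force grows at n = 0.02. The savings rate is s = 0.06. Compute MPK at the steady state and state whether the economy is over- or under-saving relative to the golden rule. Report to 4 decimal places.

under-saving; MPK ≈ 0.6400

Capital per worker breaks even when investment replaces (n + δ)·k; here n + δ = 0.12.
Steady-state k*: s·A·k^0.32 = 0.12·k gives k* = (0.06·0.8/0.12)^(1/0.68) ≈ 0.2599.
MPK = 0.32·0.8·0.2599^(-0.68) ≈ 0.6400.
MPK > n+δ = 0.12, so the economy is dynamically efficient (under-saving).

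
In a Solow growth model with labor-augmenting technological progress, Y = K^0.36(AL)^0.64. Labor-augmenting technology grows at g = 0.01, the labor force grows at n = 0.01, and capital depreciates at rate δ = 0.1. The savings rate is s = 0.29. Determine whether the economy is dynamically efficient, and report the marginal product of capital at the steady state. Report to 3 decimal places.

Capital per effective worker breaks even when investment replaces (n + g + δ)·k; here n + g + δ = 0.12.
Steady-state k*: s·k^0.36 = 0.12·k gives k* = (0.29/0.12)^(1/0.64) ≈ 3.9699.
MPK = 0.36·3.9699^(-0.64) ≈ 0.1490.
MPK > n+g+δ = 0.12, so the economy is dynamically efficient (under-saving).

dynamically efficient; MPK ≈ 0.149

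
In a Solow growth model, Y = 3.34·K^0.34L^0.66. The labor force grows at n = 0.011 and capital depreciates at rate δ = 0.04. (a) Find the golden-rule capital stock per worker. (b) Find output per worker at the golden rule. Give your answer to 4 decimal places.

(a) k_gold ≈ 110.1290; (b) y_gold ≈ 16.5194

n + δ = 0.011 + 0.04 = 0.051.
Maximizing c = f(k) − (n+δ)·k gives f'(k) = n+δ, i.e. 0.34·3.34·k^(0.34−1) = 0.051, so k_gold = (0.34·3.34/0.051)^(1/0.66) ≈ 110.1290.
y_gold = 3.34·110.1290^0.34 ≈ 16.5194.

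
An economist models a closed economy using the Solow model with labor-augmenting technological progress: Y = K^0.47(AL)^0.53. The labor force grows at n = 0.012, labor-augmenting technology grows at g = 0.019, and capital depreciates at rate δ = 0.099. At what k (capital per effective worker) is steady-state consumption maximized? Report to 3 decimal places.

Break-even investment rate: n + g + δ = 0.012 + 0.019 + 0.099 = 0.13.
Setting f'(k) = n+g+δ gives 0.47·k^(0.47−1) = 0.13, hence k_gold = (0.47/0.13)^(1/0.53) ≈ 11.3011.

k_gold ≈ 11.301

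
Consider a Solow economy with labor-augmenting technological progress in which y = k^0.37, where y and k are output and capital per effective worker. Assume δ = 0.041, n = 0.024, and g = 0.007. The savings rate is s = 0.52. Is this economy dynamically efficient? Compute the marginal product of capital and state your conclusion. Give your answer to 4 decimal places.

n + g + δ = 0.024 + 0.007 + 0.041 = 0.072.
Steady-state k*: s·k^0.37 = 0.072·k gives k* = (0.52/0.072)^(1/0.63) ≈ 23.0659.
MPK = 0.37·23.0659^(-0.63) ≈ 0.0512.
MPK < n+g+δ = 0.072, so the economy is dynamically inefficient (over-saving).

dynamically inefficient; MPK ≈ 0.0512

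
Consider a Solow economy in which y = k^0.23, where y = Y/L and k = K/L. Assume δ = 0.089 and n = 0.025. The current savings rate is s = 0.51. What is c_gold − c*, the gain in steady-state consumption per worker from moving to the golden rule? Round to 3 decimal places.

Δc ≈ 0.183

n + δ = 0.025 + 0.089 = 0.114.
Current steady state (s = 0.51): k* = (0.51/0.114)^(1/0.77) ≈ 6.9987, y* = 6.9987^0.23 ≈ 1.5644, c* = (1−0.51)·1.5644 ≈ 0.7666.
Maximizing c = f(k) − (n+δ)·k gives f'(k) = n+δ, i.e. 0.23·k^(0.23−1) = 0.114, so k_gold = (0.23/0.114)^(1/0.77) ≈ 2.4881.
y_gold = 2.4881^0.23 ≈ 1.2332, c_gold = y_gold − 0.114·k_gold ≈ 0.9496.
Gain: Δc = 0.9496 − 0.7666 ≈ 0.1830.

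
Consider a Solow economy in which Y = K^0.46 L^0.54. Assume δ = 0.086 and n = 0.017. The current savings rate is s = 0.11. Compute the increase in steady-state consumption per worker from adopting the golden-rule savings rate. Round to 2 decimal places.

Δc ≈ 0.99

Capital per worker breaks even when investment replaces (n + δ)·k; here n + δ = 0.103.
Current steady state (s = 0.11): k* = (0.11/0.103)^(1/0.54) ≈ 1.1295, y* = 1.1295^0.46 ≈ 1.0576, c* = (1−0.11)·1.0576 ≈ 0.9413.
Setting f'(k) = n+δ gives 0.46·k^(0.46−1) = 0.103, hence k_gold = (0.46/0.103)^(1/0.54) ≈ 15.9793.
y_gold = 15.9793^0.46 ≈ 3.5780, c_gold = y_gold − 0.103·k_gold ≈ 1.9321.
Gain: Δc = 1.9321 − 0.9413 ≈ 0.9908.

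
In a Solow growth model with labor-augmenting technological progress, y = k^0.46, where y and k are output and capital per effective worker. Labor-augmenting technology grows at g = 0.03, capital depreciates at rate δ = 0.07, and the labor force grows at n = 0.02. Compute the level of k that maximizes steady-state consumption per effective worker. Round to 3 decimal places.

The effective depreciation rate is n + g + δ = 0.02 + 0.03 + 0.07 = 0.12.
Maximizing c = f(k) − (n+g+δ)·k gives f'(k) = n+g+δ, i.e. 0.46·k^(0.46−1) = 0.12, so k_gold = (0.46/0.12)^(1/0.54) ≈ 12.0420.

k_gold ≈ 12.042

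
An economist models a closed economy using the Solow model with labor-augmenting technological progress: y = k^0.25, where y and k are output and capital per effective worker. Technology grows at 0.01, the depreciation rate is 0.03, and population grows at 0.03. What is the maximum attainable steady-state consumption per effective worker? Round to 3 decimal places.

c_gold ≈ 1.146

Capital per effective worker breaks even when investment replaces (n + g + δ)·k; here n + g + δ = 0.07.
Setting f'(k) = n+g+δ gives 0.25·k^(0.25−1) = 0.07, hence k_gold = (0.25/0.07)^(1/0.75) ≈ 5.4591.
y_gold = 5.4591^0.25 ≈ 1.5286.
c_gold = y_gold − (n+g+δ)·k_gold = 1.5286 − 0.07·5.4591 ≈ 1.1464.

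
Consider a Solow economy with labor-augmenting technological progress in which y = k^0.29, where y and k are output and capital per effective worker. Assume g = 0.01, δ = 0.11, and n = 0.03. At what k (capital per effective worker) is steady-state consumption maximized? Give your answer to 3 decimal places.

Break-even investment rate: n + g + δ = 0.03 + 0.01 + 0.11 = 0.15.
Golden rule sets MPK = n+g+δ: 0.29·k^(0.29−1) = 0.15, so k_gold = (0.29/0.15)^(1/0.71) ≈ 2.5307.

k_gold ≈ 2.531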